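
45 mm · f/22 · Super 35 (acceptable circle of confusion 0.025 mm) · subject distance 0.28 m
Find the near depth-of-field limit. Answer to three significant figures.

Hyperfocal distance H = f²/(N·c) + f = 45²/(22 × 0.025) + 45 = 2025/0.55 + 45 ≈ 3726.8 mm ≈ 3.727 m.
Near limit Dn = s·(H − f)/(H + s − 2f) = 280 × (3726.8 − 45) / (3726.8 + 280 − 2 × 45) = 280 × 3681.8 / 3916.8 ≈ 263.20 mm.

263 mm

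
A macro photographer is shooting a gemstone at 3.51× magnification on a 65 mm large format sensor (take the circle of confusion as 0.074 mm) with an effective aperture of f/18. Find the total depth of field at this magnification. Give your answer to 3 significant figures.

0.216 mm

At magnification m, DoF ≈ 2·N_eff·c/m² = 2 × 18 × 0.074 / 3.51² = 2.664 / 12.32 ≈ 0.216 mm.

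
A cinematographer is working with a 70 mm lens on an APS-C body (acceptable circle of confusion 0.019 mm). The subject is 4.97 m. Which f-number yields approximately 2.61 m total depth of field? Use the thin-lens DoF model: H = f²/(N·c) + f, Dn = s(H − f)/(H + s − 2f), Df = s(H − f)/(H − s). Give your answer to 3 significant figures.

Write h = H − f = f²/(N·c). The thin-lens limits are Dn = s·h/(h + (s−f)) and Df = s·h/(h − (s−f)), so DoF = Df − Dn = 2·s·(s−f)·h / (h² − (s−f)²).
That is a quadratic in h: DoF·h² − 2·s·(s−f)·h − DoF·(s−f)² = 0 ⇒ h = (s−f)·(s + √(s² + DoF²)) / DoF = 4900 × (4970 + √(4970² + 2610²)) / 2610 = 4900 × (4970 + 5613.64) / 2610 ≈ 19870 mm.
Then N = f²/(c·h) = 70² / (0.019 × 19870) = 4900 / 377.52 ≈ 13.

f/13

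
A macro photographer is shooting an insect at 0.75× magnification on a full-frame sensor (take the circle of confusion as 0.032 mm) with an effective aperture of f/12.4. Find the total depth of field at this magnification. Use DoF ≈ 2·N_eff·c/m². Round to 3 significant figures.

At magnification m, DoF ≈ 2·N_eff·c/m² = 2 × 12.4 × 0.032 / 0.75² = 0.7936 / 0.5625 ≈ 1.41 mm.

1.41 mm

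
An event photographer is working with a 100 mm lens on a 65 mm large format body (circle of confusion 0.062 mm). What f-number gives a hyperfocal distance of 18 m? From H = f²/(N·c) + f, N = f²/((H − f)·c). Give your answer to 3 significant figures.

f/9.01

Rearrange H = f²/(N·c) + f for N: N = f² / ((H − f)·c).
N = 100² / ((18000 − 100) × 0.062) = 10000 / 1110 ≈ 9.01.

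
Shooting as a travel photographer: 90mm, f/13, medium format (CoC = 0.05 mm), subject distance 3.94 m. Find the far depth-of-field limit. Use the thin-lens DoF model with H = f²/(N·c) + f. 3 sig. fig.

5.70 m

Hyperfocal distance H = f²/(N·c) + f = 90²/(13 × 0.05) + 90 = 8100/0.65 + 90 ≈ 12551.5 mm ≈ 12.55 m.
Far limit Df = s·(H − f)/(H − s) = 3940 × (12551.5 − 90) / (12551.5 − 3940) = 3940 × 12461.5 / 8611.5 ≈ 5701.5 mm ≈ 5.70 m.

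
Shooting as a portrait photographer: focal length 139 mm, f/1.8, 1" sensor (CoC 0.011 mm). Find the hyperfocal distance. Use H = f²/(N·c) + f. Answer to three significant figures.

Hyperfocal distance H = f²/(N·c) + f = 139²/(1.8 × 0.011) + 139 = 19321/0.0198 + 139 ≈ 975947.1 mm ≈ 976 m.

976 m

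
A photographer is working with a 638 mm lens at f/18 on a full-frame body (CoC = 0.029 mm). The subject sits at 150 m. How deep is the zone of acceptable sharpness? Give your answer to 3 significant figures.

Hyperfocal distance H = f²/(N·c) + f = 638²/(18 × 0.029) + 638 = 407044/0.522 + 638 ≈ 780415.8 mm ≈ 780.4 m.
Near limit Dn = s·(H − f)/(H + s − 2f) = 150000 × (780415.8 − 638) / (780415.8 + 150000 − 2 × 638) = 150000 × 779777.8 / 929139.8 ≈ 125887 mm.
Far limit Df = s·(H − f)/(H − s) = 150000 × (780415.8 − 638) / (780415.8 − 150000) = 150000 × 779777.8 / 630415.8 ≈ 185539 mm.
Depth of field = Df − Dn = 185539 − 125887 ≈ 59652 mm ≈ 59.7 m.

59.7 m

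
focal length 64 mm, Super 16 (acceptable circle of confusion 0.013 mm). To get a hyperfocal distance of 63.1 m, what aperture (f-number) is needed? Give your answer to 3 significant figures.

f/5

Rearrange H = f²/(N·c) + f for N: N = f² / ((H − f)·c).
N = 64² / ((63100 − 64) × 0.013) = 4096 / 819.5 ≈ 5.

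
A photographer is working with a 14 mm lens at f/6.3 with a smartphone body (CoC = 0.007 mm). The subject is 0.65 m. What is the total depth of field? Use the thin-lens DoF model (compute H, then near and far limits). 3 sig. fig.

Hyperfocal distance H = f²/(N·c) + f = 14²/(6.3 × 0.007) + 14 = 196/0.0441 + 14 ≈ 4458.4 mm ≈ 4.458 m.
Near limit Dn = s·(H − f)/(H + s − 2f) = 650 × (4458.4 − 14) / (4458.4 + 650 − 2 × 14) = 650 × 4444.4 / 5080.4 ≈ 568.63 mm.
Far limit Df = s·(H − f)/(H − s) = 650 × (4458.4 − 14) / (4458.4 − 650) = 650 × 4444.4 / 3808.4 ≈ 758.55 mm.
Depth of field = Df − Dn = 758.55 − 568.63 ≈ 189.92 mm.

190 mm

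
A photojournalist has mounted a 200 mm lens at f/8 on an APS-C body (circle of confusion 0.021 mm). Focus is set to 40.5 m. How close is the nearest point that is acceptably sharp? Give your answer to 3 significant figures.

34.6 m

Hyperfocal distance H = f²/(N·c) + f = 200²/(8 × 0.021) + 200 = 40000/0.168 + 200 ≈ 238295.2 mm ≈ 238.3 m.
Near limit Dn = s·(H − f)/(H + s − 2f) = 40500 × (238295.2 − 200) / (238295.2 + 40500 − 2 × 200) = 40500 × 238095.2 / 278395.2 ≈ 34637 mm ≈ 34.6 m.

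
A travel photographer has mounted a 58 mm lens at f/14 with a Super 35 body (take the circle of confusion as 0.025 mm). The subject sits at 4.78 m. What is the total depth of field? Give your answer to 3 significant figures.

Hyperfocal distance H = f²/(N·c) + f = 58²/(14 × 0.025) + 58 = 3364/0.35 + 58 ≈ 9669.4 mm ≈ 9.669 m.
Near limit Dn = s·(H − f)/(H + s − 2f) = 4780 × (9669.4 − 58) / (9669.4 + 4780 − 2 × 58) = 4780 × 9611.4 / 14333.4 ≈ 3205.3 mm.
Far limit Df = s·(H − f)/(H − s) = 4780 × (9669.4 − 58) / (9669.4 − 4780) = 4780 × 9611.4 / 4889.4 ≈ 9396.3 mm.
Depth of field = Df − Dn = 9396.3 − 3205.3 ≈ 6191.0 mm ≈ 6.19 m.

6.19 m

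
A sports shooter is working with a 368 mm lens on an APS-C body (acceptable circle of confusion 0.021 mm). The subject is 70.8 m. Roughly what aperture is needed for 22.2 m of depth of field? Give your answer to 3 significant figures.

Write h = H − f = f²/(N·c). The thin-lens limits are Dn = s·h/(h + (s−f)) and Df = s·h/(h − (s−f)), so DoF = Df − Dn = 2·s·(s−f)·h / (h² − (s−f)²).
That is a quadratic in h: DoF·h² − 2·s·(s−f)·h − DoF·(s−f)² = 0 ⇒ h = (s−f)·(s + √(s² + DoF²)) / DoF = 70432 × (70800 + √(70800² + 22200²)) / 22200 = 70432 × (70800 + 74198.9) / 22200 ≈ 460025 mm.
Then N = f²/(c·h) = 368² / (0.021 × 460025) = 135424 / 9660.5 ≈ 14.

f/14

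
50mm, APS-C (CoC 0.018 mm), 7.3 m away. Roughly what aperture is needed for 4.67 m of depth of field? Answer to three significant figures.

f/5.60

Write h = H − f = f²/(N·c). The thin-lens limits are Dn = s·h/(h + (s−f)) and Df = s·h/(h − (s−f)), so DoF = Df − Dn = 2·s·(s−f)·h / (h² − (s−f)²).
That is a quadratic in h: DoF·h² − 2·s·(s−f)·h − DoF·(s−f)² = 0 ⇒ h = (s−f)·(s + √(s² + DoF²)) / DoF = 7250 × (7300 + √(7300² + 4670²)) / 4670 = 7250 × (7300 + 8665.96) / 4670 ≈ 24787 mm.
Then N = f²/(c·h) = 50² / (0.018 × 24787) = 2500 / 446.16 ≈ 5.60.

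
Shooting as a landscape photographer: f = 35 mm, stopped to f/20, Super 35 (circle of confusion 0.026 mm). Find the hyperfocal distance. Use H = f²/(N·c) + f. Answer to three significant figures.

2.39 m

Hyperfocal distance H = f²/(N·c) + f = 35²/(20 × 0.026) + 35 = 1225/0.52 + 35 ≈ 2390.8 mm ≈ 2.39 m.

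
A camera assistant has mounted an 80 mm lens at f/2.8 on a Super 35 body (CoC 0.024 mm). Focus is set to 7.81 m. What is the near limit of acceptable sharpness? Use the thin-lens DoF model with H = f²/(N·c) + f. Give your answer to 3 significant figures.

Hyperfocal distance H = f²/(N·c) + f = 80²/(2.8 × 0.024) + 80 = 6400/0.0672 + 80 ≈ 95318.1 mm ≈ 95.32 m.
Near limit Dn = s·(H − f)/(H + s − 2f) = 7810 × (95318.1 − 80) / (95318.1 + 7810 − 2 × 80) = 7810 × 95238.1 / 102968.1 ≈ 7223.7 mm ≈ 7.22 m.

7.22 m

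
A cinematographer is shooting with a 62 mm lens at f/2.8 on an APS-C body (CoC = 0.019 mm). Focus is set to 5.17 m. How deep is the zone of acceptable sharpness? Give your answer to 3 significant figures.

0.735 m

Hyperfocal distance H = f²/(N·c) + f = 62²/(2.8 × 0.019) + 62 = 3844/0.0532 + 62 ≈ 72317.6 mm ≈ 72.32 m.
Near limit Dn = s·(H − f)/(H + s − 2f) = 5170 × (72317.6 − 62) / (72317.6 + 5170 − 2 × 62) = 5170 × 72255.6 / 77363.6 ≈ 4828.65 mm.
Far limit Df = s·(H − f)/(H − s) = 5170 × (72317.6 − 62) / (72317.6 − 5170) = 5170 × 72255.6 / 67147.6 ≈ 5563.29 mm.
Depth of field = Df − Dn = 5563.29 − 4828.65 ≈ 734.64 mm ≈ 0.735 m.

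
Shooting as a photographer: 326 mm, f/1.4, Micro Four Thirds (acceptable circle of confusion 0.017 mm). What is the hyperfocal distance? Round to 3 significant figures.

Hyperfocal distance H = f²/(N·c) + f = 326²/(1.4 × 0.017) + 326 = 106276/0.0238 + 326 ≈ 4465704.2 mm ≈ 4470 m.

4470 m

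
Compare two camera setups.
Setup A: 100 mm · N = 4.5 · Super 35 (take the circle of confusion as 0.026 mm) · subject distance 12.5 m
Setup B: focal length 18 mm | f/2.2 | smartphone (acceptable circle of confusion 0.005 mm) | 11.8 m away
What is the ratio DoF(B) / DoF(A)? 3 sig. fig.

Setup A: H = 100²/(4.5×0.026) + 100 ≈ 85570.1 mm; DoF = Df − Dn = 14621.3 − 10916.3 ≈ 3705.0 mm.
Setup B: H = 18²/(2.2×0.005) + 18 ≈ 29472.5 mm; DoF = Df − Dn = 19667 − 8429 ≈ 11238 mm.
Ratio = 11238 / 3705.0 ≈ 3.03.

3.03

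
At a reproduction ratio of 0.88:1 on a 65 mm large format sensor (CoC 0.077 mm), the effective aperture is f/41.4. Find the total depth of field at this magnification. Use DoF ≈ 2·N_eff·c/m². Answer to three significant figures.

8.23 mm

At magnification m, DoF ≈ 2·N_eff·c/m² = 2 × 41.4 × 0.077 / 0.88² = 6.376 / 0.7744 ≈ 8.23 mm.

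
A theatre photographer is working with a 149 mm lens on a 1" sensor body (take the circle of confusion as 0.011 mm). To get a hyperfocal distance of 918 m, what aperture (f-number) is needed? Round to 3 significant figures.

f/2.20

Rearrange H = f²/(N·c) + f for N: N = f² / ((H − f)·c).
N = 149² / ((918000 − 149) × 0.011) = 22201 / 10096 ≈ 2.20.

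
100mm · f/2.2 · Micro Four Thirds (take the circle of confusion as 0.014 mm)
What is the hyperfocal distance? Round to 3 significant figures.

Hyperfocal distance H = f²/(N·c) + f = 100²/(2.2 × 0.014) + 100 = 10000/0.0308 + 100 ≈ 324775.3 mm ≈ 325 m.

325 m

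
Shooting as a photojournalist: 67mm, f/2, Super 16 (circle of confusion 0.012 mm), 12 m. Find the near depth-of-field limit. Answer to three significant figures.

11.3 m

Hyperfocal distance H = f²/(N·c) + f = 67²/(2 × 0.012) + 67 = 4489/0.024 + 67 ≈ 187108.7 mm ≈ 187.1 m.
Near limit Dn = s·(H − f)/(H + s − 2f) = 12000 × (187108.7 − 67) / (187108.7 + 12000 − 2 × 67) = 12000 × 187041.7 / 198974.7 ≈ 11280 mm ≈ 11.3 m.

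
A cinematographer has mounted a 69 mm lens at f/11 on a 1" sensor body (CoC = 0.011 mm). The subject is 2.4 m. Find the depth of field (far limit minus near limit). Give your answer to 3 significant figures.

Hyperfocal distance H = f²/(N·c) + f = 69²/(11 × 0.011) + 69 = 4761/0.121 + 69 ≈ 39416.1 mm ≈ 39.42 m.
Near limit Dn = s·(H − f)/(H + s − 2f) = 2400 × (39416.1 − 69) / (39416.1 + 2400 − 2 × 69) = 2400 × 39347.1 / 41678.1 ≈ 2265.77 mm.
Far limit Df = s·(H − f)/(H − s) = 2400 × (39416.1 − 69) / (39416.1 − 2400) = 2400 × 39347.1 / 37016.1 ≈ 2551.13 mm.
Depth of field = Df − Dn = 2551.13 − 2265.77 ≈ 285.36 mm.

285 mm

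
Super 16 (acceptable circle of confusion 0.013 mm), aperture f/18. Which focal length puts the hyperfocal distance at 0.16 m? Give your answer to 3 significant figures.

From H = f²/(N·c) + f, with f ≪ H: f ≈ √(H·N·c) = √(160 × 18 × 0.013) = √37.440 ≈ 6.119 mm.
Exact: f² + N·c·f − N·c·H = 0 ⇒ f = (−N·c + √((N·c)² + 4·N·c·H))/2 = (−0.234 + √149.81)/2 ≈ 6.0029 mm ≈ 6.00 mm.

6.00 mm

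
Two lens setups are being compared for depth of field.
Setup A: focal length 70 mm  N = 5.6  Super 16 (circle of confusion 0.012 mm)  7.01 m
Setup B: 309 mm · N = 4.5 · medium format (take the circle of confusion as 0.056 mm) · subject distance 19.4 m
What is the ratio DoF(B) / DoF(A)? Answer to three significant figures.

1.46

Setup A: H = 70²/(5.6×0.012) + 70 ≈ 72986.7 mm; DoF = Df − Dn = 7747.4 − 6400.8 ≈ 1346.6 mm.
Setup B: H = 309²/(4.5×0.056) + 309 ≈ 379201.9 mm; DoF = Df − Dn = 20429.4 − 18469.4 ≈ 1960.0 mm.
Ratio = 1960.0 / 1346.6 ≈ 1.46.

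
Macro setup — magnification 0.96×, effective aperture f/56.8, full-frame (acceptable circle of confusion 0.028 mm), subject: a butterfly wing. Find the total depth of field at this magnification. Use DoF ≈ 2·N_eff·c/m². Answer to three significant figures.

3.45 mm

At magnification m, DoF ≈ 2·N_eff·c/m² = 2 × 56.8 × 0.028 / 0.96² = 3.181 / 0.9216 ≈ 3.45 mm.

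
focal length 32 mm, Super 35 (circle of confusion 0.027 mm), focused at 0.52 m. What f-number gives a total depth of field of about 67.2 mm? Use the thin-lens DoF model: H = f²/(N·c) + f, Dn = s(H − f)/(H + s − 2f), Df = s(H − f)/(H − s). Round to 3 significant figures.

Write h = H − f = f²/(N·c). The thin-lens limits are Dn = s·h/(h + (s−f)) and Df = s·h/(h − (s−f)), so DoF = Df − Dn = 2·s·(s−f)·h / (h² − (s−f)²).
That is a quadratic in h: DoF·h² − 2·s·(s−f)·h − DoF·(s−f)² = 0 ⇒ h = (s−f)·(s + √(s² + DoF²)) / DoF = 488 × (520 + √(520² + 67.2²)) / 67.2 = 488 × (520 + 524.324) / 67.2 ≈ 7583.8 mm.
Then N = f²/(c·h) = 32² / (0.027 × 7583.8) = 1024 / 204.76 ≈ 5.

f/5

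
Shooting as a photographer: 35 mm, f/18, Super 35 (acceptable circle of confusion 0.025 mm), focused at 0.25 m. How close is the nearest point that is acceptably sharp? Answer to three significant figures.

Hyperfocal distance H = f²/(N·c) + f = 35²/(18 × 0.025) + 35 = 1225/0.45 + 35 ≈ 2757.2 mm ≈ 2.757 m.
Near limit Dn = s·(H − f)/(H + s − 2f) = 250 × (2757.2 − 35) / (2757.2 + 250 − 2 × 35) = 250 × 2722.2 / 2937.2 ≈ 231.70 mm.

232 mm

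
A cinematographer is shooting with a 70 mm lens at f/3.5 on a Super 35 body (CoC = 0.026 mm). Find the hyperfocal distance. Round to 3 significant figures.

53.9 m

Hyperfocal distance H = f²/(N·c) + f = 70²/(3.5 × 0.026) + 70 = 4900/0.091 + 70 ≈ 53916.2 mm ≈ 53.9 m.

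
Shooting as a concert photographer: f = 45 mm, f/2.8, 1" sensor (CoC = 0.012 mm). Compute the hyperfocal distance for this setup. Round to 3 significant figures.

60.3 m

Hyperfocal distance H = f²/(N·c) + f = 45²/(2.8 × 0.012) + 45 = 2025/0.0336 + 45 ≈ 60312.9 mm ≈ 60.3 m.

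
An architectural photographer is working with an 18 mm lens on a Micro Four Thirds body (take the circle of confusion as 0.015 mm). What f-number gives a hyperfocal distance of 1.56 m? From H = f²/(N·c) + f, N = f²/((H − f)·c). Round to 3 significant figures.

f/14

Rearrange H = f²/(N·c) + f for N: N = f² / ((H − f)·c).
N = 18² / ((1560 − 18) × 0.015) = 324 / 23.13 ≈ 14.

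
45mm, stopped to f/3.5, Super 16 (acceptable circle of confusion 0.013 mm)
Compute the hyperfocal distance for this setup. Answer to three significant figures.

44.6 m

Hyperfocal distance H = f²/(N·c) + f = 45²/(3.5 × 0.013) + 45 = 2025/0.0455 + 45 ≈ 44550.5 mm ≈ 44.6 m.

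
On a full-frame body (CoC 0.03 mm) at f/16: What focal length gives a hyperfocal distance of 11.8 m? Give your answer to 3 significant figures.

From H = f²/(N·c) + f, with f ≪ H: f ≈ √(H·N·c) = √(11800 × 16 × 0.03) = √5664.0 ≈ 75.26 mm.
Exact: f² + N·c·f − N·c·H = 0 ⇒ f = (−N·c + √((N·c)² + 4·N·c·H))/2 = (−0.48 + √22656)/2 ≈ 75.020 mm ≈ 75.0 mm.

75.0 mm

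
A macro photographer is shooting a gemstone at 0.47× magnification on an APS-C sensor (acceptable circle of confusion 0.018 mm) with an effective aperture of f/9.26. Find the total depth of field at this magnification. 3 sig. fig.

1.51 mm

At magnification m, DoF ≈ 2·N_eff·c/m² = 2 × 9.26 × 0.018 / 0.47² = 0.3334 / 0.2209 ≈ 1.51 mm.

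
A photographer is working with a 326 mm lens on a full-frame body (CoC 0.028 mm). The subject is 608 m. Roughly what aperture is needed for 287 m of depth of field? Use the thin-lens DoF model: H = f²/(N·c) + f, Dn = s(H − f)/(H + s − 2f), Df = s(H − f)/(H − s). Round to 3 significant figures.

Write h = H − f = f²/(N·c). The thin-lens limits are Dn = s·h/(h + (s−f)) and Df = s·h/(h − (s−f)), so DoF = Df − Dn = 2·s·(s−f)·h / (h² − (s−f)²).
That is a quadratic in h: DoF·h² − 2·s·(s−f)·h − DoF·(s−f)² = 0 ⇒ h = (s−f)·(s + √(s² + DoF²)) / DoF = 607674 × (608000 + √(608000² + 287000²)) / 287000 = 607674 × (608000 + 672334) / 287000 ≈ 2710891 mm.
Then N = f²/(c·h) = 326² / (0.028 × 2710891) = 106276 / 75905 ≈ 1.40.

f/1.40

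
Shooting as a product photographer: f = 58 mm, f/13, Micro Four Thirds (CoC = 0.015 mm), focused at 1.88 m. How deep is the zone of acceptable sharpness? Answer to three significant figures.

402 mm

Hyperfocal distance H = f²/(N·c) + f = 58²/(13 × 0.015) + 58 = 3364/0.195 + 58 ≈ 17309.3 mm ≈ 17.31 m.
Near limit Dn = s·(H − f)/(H + s − 2f) = 1880 × (17309.3 − 58) / (17309.3 + 1880 − 2 × 58) = 1880 × 17251.3 / 19073.3 ≈ 1700.41 mm.
Far limit Df = s·(H − f)/(H − s) = 1880 × (17309.3 − 58) / (17309.3 − 1880) = 1880 × 17251.3 / 15429.3 ≈ 2102.00 mm.
Depth of field = Df − Dn = 2102.00 − 1700.41 ≈ 401.59 mm.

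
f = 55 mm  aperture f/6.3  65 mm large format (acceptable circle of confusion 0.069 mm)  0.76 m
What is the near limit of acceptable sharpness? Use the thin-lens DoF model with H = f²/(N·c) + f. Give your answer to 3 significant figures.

Hyperfocal distance H = f²/(N·c) + f = 55²/(6.3 × 0.069) + 55 = 3025/0.4347 + 55 ≈ 7013.8 mm ≈ 7.014 m.
Near limit Dn = s·(H − f)/(H + s − 2f) = 760 × (7013.8 − 55) / (7013.8 + 760 − 2 × 55) = 760 × 6958.8 / 7663.8 ≈ 690.09 mm ≈ 0.690 m.

0.690 m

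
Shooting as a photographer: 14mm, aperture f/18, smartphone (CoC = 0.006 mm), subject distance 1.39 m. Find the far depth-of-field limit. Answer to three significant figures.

Hyperfocal distance H = f²/(N·c) + f = 14²/(18 × 0.006) + 14 = 196/0.108 + 14 ≈ 1828.8 mm ≈ 1.829 m.
Far limit Df = s·(H − f)/(H − s) = 1390 × (1828.8 − 14) / (1828.8 − 1390) = 1390 × 1814.8 / 438.8 ≈ 5748.6 mm ≈ 5.75 m.

5.75 m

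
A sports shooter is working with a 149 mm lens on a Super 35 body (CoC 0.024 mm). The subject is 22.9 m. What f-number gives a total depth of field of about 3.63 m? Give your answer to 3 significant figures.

Write h = H − f = f²/(N·c). The thin-lens limits are Dn = s·h/(h + (s−f)) and Df = s·h/(h − (s−f)), so DoF = Df − Dn = 2·s·(s−f)·h / (h² − (s−f)²).
That is a quadratic in h: DoF·h² − 2·s·(s−f)·h − DoF·(s−f)² = 0 ⇒ h = (s−f)·(s + √(s² + DoF²)) / DoF = 22751 × (22900 + √(22900² + 3630²)) / 3630 = 22751 × (22900 + 23185.9) / 3630 ≈ 288843 mm.
Then N = f²/(c·h) = 149² / (0.024 × 288843) = 22201 / 6932.2 ≈ 3.20.

f/3.20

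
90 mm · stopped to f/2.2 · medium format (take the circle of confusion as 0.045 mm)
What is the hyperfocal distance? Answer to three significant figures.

81.9 m

Hyperfocal distance H = f²/(N·c) + f = 90²/(2.2 × 0.045) + 90 = 8100/0.099 + 90 ≈ 81908.2 mm ≈ 81.9 m.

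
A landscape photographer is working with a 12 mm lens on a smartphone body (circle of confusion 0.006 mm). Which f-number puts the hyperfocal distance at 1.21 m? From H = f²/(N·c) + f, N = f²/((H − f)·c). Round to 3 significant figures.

f/20

Rearrange H = f²/(N·c) + f for N: N = f² / ((H − f)·c).
N = 12² / ((1210 − 12) × 0.006) = 144 / 7.188 ≈ 20.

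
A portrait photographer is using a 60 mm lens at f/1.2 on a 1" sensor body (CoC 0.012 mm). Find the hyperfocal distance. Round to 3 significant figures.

250 m

Hyperfocal distance H = f²/(N·c) + f = 60²/(1.2 × 0.012) + 60 = 3600/0.0144 + 60 ≈ 250060.0 mm ≈ 250 m.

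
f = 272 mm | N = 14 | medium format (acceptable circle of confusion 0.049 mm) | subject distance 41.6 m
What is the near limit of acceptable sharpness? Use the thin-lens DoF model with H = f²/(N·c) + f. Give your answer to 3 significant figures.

30.1 m

Hyperfocal distance H = f²/(N·c) + f = 272²/(14 × 0.049) + 272 = 73984/0.686 + 272 ≈ 108120.4 mm ≈ 108.1 m.
Near limit Dn = s·(H − f)/(H + s − 2f) = 41600 × (108120.4 − 272) / (108120.4 + 41600 − 2 × 272) = 41600 × 107848.4 / 149176.4 ≈ 30075 mm ≈ 30.1 m.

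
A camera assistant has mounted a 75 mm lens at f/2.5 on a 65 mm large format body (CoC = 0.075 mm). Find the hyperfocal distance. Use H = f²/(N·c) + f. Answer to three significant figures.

Hyperfocal distance H = f²/(N·c) + f = 75²/(2.5 × 0.075) + 75 = 5625/0.1875 + 75 ≈ 30075.0 mm ≈ 30.1 m.

30.1 m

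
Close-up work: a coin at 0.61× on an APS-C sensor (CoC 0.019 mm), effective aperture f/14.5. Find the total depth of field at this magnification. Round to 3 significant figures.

1.48 mm

At magnification m, DoF ≈ 2·N_eff·c/m² = 2 × 14.5 × 0.019 / 0.61² = 0.551 / 0.3721 ≈ 1.48 mm.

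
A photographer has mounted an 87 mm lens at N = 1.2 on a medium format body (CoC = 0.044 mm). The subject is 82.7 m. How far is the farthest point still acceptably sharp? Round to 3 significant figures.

195 m

Hyperfocal distance H = f²/(N·c) + f = 87²/(1.2 × 0.044) + 87 = 7569/0.0528 + 87 ≈ 143439.3 mm ≈ 143.4 m.
Far limit Df = s·(H − f)/(H − s) = 82700 × (143439.3 − 87) / (143439.3 − 82700) = 82700 × 143352.3 / 60739.3 ≈ 195182 mm ≈ 195 m.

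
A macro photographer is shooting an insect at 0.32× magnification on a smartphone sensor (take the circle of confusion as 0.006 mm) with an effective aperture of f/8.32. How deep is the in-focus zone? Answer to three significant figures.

At magnification m, DoF ≈ 2·N_eff·c/m² = 2 × 8.32 × 0.006 / 0.32² = 0.09984 / 0.1024 ≈ 0.975 mm.

0.975 mm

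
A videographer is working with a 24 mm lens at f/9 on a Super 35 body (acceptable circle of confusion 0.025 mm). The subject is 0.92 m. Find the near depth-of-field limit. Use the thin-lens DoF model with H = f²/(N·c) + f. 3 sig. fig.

Hyperfocal distance H = f²/(N·c) + f = 24²/(9 × 0.025) + 24 = 576/0.225 + 24 ≈ 2584.0 mm ≈ 2.584 m.
Near limit Dn = s·(H − f)/(H + s − 2f) = 920 × (2584.0 − 24) / (2584.0 + 920 − 2 × 24) = 920 × 2560.0 / 3456.0 ≈ 681.48 mm ≈ 0.681 m.

0.681 m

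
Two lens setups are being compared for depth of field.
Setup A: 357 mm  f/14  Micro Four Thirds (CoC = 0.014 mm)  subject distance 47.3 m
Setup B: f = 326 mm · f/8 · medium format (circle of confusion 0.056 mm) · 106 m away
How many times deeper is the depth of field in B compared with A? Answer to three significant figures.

17.2

Setup A: H = 357²/(14×0.014) + 357 ≈ 650607.0 mm; DoF = Df − Dn = 50980.4 − 44115.2 ≈ 6865.2 mm.
Setup B: H = 326²/(8×0.056) + 326 ≈ 237549.2 mm; DoF = Df − Dn = 191150 − 73333 ≈ 117817 mm.
Ratio = 117817 / 6865.2 ≈ 17.2.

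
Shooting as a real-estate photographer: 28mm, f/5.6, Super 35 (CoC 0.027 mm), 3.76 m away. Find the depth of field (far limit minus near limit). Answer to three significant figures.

11.2 m

Hyperfocal distance H = f²/(N·c) + f = 28²/(5.6 × 0.027) + 28 = 784/0.1512 + 28 ≈ 5213.2 mm ≈ 5.213 m.
Near limit Dn = s·(H − f)/(H + s − 2f) = 3760 × (5213.2 − 28) / (5213.2 + 3760 − 2 × 28) = 3760 × 5185.2 / 8917.2 ≈ 2186 mm.
Far limit Df = s·(H − f)/(H − s) = 3760 × (5213.2 − 28) / (5213.2 − 3760) = 3760 × 5185.2 / 1453.2 ≈ 13416 mm.
Depth of field = Df − Dn = 13416 − 2186 ≈ 11230 mm ≈ 11.2 m.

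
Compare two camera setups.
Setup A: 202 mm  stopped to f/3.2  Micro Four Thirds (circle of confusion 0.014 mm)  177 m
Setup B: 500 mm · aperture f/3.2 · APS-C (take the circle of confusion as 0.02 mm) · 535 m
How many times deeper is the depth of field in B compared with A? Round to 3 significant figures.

Setup A: H = 202²/(3.2×0.014) + 202 ≈ 911005.6 mm; DoF = Df − Dn = 219634 − 148227 ≈ 71407 mm.
Setup B: H = 500²/(3.2×0.02) + 500 ≈ 3906750.0 mm; DoF = Df − Dn = 619810 − 470606 ≈ 149204 mm.
Ratio = 149204 / 71407 ≈ 2.09.

2.09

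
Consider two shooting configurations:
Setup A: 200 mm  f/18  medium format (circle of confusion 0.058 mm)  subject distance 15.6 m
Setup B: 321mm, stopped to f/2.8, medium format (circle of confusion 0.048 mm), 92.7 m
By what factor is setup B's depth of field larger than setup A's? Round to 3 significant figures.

Setup A: H = 200²/(18×0.058) + 200 ≈ 38514.2 mm; DoF = Df − Dn = 26084 − 11127 ≈ 14957 mm.
Setup B: H = 321²/(2.8×0.048) + 321 ≈ 766995.1 mm; DoF = Df − Dn = 105400 − 82731 ≈ 22669 mm.
Ratio = 22669 / 14957 ≈ 1.52.

1.52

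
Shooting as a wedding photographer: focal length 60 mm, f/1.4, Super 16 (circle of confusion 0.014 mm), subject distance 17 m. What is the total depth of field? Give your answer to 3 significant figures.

Hyperfocal distance H = f²/(N·c) + f = 60²/(1.4 × 0.014) + 60 = 3600/0.0196 + 60 ≈ 183733.5 mm ≈ 183.7 m.
Near limit Dn = s·(H − f)/(H + s − 2f) = 17000 × (183733.5 − 60) / (183733.5 + 17000 − 2 × 60) = 17000 × 183673.5 / 200613.5 ≈ 15564.5 mm.
Far limit Df = s·(H − f)/(H − s) = 17000 × (183733.5 − 60) / (183733.5 − 17000) = 17000 × 183673.5 / 166733.5 ≈ 18727.2 mm.
Depth of field = Df − Dn = 18727.2 − 15564.5 ≈ 3162.7 mm ≈ 3.16 m.

3.16 m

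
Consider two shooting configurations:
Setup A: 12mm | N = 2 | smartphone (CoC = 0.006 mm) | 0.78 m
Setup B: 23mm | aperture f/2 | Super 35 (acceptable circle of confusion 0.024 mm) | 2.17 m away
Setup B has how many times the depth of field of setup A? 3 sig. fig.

8.77

Setup A: H = 12²/(2×0.006) + 12 ≈ 12012.0 mm; DoF = Df − Dn = 833.33 − 733.08 ≈ 100.25 mm.
Setup B: H = 23²/(2×0.024) + 23 ≈ 11043.8 mm; DoF = Df − Dn = 2695.03 − 1816.18 ≈ 878.85 mm.
Ratio = 878.85 / 100.25 ≈ 8.77.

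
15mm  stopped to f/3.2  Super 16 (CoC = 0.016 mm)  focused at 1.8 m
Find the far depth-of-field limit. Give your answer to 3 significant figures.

Hyperfocal distance H = f²/(N·c) + f = 15²/(3.2 × 0.016) + 15 = 225/0.0512 + 15 ≈ 4409.5 mm ≈ 4.410 m.
Far limit Df = s·(H − f)/(H − s) = 1800 × (4409.5 − 15) / (4409.5 − 1800) = 1800 × 4394.5 / 2609.5 ≈ 3031.3 mm ≈ 3.03 m.

3.03 m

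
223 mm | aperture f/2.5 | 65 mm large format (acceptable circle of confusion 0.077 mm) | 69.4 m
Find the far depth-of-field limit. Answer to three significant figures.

94.8 m

Hyperfocal distance H = f²/(N·c) + f = 223²/(2.5 × 0.077) + 223 = 49729/0.1925 + 223 ≈ 258555.5 mm ≈ 258.6 m.
Far limit Df = s·(H − f)/(H − s) = 69400 × (258555.5 − 223) / (258555.5 − 69400) = 69400 × 258332.5 / 189155.5 ≈ 94781 mm ≈ 94.8 m.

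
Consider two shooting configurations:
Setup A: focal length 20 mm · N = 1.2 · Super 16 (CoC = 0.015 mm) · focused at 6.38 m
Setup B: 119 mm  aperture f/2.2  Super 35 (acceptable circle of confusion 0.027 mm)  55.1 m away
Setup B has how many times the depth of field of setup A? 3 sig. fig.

Setup A: H = 20²/(1.2×0.015) + 20 ≈ 22242.2 mm; DoF = Df − Dn = 8938.1 − 4960.3 ≈ 3977.8 mm.
Setup B: H = 119²/(2.2×0.027) + 119 ≈ 238519.7 mm; DoF = Df − Dn = 71617 − 44774 ≈ 26843 mm.
Ratio = 26843 / 3977.8 ≈ 6.75.

6.75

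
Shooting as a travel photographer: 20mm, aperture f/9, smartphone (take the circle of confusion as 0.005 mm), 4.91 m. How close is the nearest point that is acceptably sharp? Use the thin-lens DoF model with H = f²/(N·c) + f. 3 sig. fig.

3.17 m

Hyperfocal distance H = f²/(N·c) + f = 20²/(9 × 0.005) + 20 = 400/0.045 + 20 ≈ 8908.9 mm ≈ 8.909 m.
Near limit Dn = s·(H − f)/(H + s − 2f) = 4910 × (8908.9 − 20) / (8908.9 + 4910 − 2 × 20) = 4910 × 8888.9 / 13778.9 ≈ 3167.5 mm ≈ 3.17 m.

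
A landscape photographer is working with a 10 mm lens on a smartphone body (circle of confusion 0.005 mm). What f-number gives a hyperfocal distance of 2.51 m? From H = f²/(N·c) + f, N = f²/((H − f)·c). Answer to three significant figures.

f/8

Rearrange H = f²/(N·c) + f for N: N = f² / ((H − f)·c).
N = 10² / ((2510 − 10) × 0.005) = 100 / 12.50 ≈ 8.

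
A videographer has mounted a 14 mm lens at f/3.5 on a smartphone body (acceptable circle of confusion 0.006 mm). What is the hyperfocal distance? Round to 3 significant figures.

9.35 m

Hyperfocal distance H = f²/(N·c) + f = 14²/(3.5 × 0.006) + 14 = 196/0.021 + 14 ≈ 9347.3 mm ≈ 9.35 m.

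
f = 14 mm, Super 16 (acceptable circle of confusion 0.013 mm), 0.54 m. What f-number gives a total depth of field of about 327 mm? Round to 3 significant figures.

Write h = H − f = f²/(N·c). The thin-lens limits are Dn = s·h/(h + (s−f)) and Df = s·h/(h − (s−f)), so DoF = Df − Dn = 2·s·(s−f)·h / (h² − (s−f)²).
That is a quadratic in h: DoF·h² − 2·s·(s−f)·h − DoF·(s−f)² = 0 ⇒ h = (s−f)·(s + √(s² + DoF²)) / DoF = 526 × (540 + √(540² + 327²)) / 327 = 526 × (540 + 631.292) / 327 ≈ 1884.1 mm.
Then N = f²/(c·h) = 14² / (0.013 × 1884.1) = 196 / 24.493 ≈ 8.

f/8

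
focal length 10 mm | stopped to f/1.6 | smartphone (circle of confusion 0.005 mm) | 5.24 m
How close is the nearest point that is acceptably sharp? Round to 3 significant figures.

Hyperfocal distance H = f²/(N·c) + f = 10²/(1.6 × 0.005) + 10 = 100/0.008 + 10 ≈ 12510.0 mm ≈ 12.51 m.
Near limit Dn = s·(H − f)/(H + s − 2f) = 5240 × (12510.0 − 10) / (12510.0 + 5240 − 2 × 10) = 5240 × 12500.0 / 17730.0 ≈ 3694.3 mm ≈ 3.69 m.

3.69 m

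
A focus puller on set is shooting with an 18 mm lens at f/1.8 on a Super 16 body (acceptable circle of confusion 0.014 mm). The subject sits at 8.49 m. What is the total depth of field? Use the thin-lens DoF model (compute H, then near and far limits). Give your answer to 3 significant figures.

Hyperfocal distance H = f²/(N·c) + f = 18²/(1.8 × 0.014) + 18 = 324/0.0252 + 18 ≈ 12875.1 mm ≈ 12.88 m.
Near limit Dn = s·(H − f)/(H + s − 2f) = 8490 × (12875.1 − 18) / (12875.1 + 8490 − 2 × 18) = 8490 × 12857.1 / 21329.1 ≈ 5118 mm.
Far limit Df = s·(H − f)/(H − s) = 8490 × (12875.1 − 18) / (12875.1 − 8490) = 8490 × 12857.1 / 4385.1 ≈ 24892 mm.
Depth of field = Df − Dn = 24892 − 5118 ≈ 19774 mm ≈ 19.8 m.

19.8 m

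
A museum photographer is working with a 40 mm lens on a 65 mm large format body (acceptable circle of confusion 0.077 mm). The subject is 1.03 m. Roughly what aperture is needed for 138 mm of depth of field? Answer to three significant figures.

f/1.40

Write h = H − f = f²/(N·c). The thin-lens limits are Dn = s·h/(h + (s−f)) and Df = s·h/(h − (s−f)), so DoF = Df − Dn = 2·s·(s−f)·h / (h² − (s−f)²).
That is a quadratic in h: DoF·h² − 2·s·(s−f)·h − DoF·(s−f)² = 0 ⇒ h = (s−f)·(s + √(s² + DoF²)) / DoF = 990 × (1030 + √(1030² + 138²)) / 138 = 990 × (1030 + 1039.20) / 138 ≈ 14844 mm.
Then N = f²/(c·h) = 40² / (0.077 × 14844) = 1600 / 1143.0 ≈ 1.40.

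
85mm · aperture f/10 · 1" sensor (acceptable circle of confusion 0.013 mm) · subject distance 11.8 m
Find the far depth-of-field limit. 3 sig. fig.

Hyperfocal distance H = f²/(N·c) + f = 85²/(10 × 0.013) + 85 = 7225/0.13 + 85 ≈ 55661.9 mm ≈ 55.66 m.
Far limit Df = s·(H − f)/(H − s) = 11800 × (55661.9 − 85) / (55661.9 − 11800) = 11800 × 55576.9 / 43861.9 ≈ 14952 mm ≈ 15.0 m.

15.0 m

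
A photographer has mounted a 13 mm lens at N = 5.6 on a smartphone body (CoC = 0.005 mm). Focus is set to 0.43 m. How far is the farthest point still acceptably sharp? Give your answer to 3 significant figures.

462 mm

Hyperfocal distance H = f²/(N·c) + f = 13²/(5.6 × 0.005) + 13 = 169/0.028 + 13 ≈ 6048.7 mm ≈ 6.049 m.
Far limit Df = s·(H − f)/(H − s) = 430 × (6048.7 − 13) / (6048.7 − 430) = 430 × 6035.7 / 5618.7 ≈ 461.91 mm.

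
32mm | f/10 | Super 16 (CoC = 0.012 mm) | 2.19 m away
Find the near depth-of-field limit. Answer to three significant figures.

1.75 m

Hyperfocal distance H = f²/(N·c) + f = 32²/(10 × 0.012) + 32 = 1024/0.12 + 32 ≈ 8565.3 mm ≈ 8.565 m.
Near limit Dn = s·(H − f)/(H + s − 2f) = 2190 × (8565.3 − 32) / (8565.3 + 2190 − 2 × 32) = 2190 × 8533.3 / 10691.3 ≈ 1748.0 mm ≈ 1.75 m.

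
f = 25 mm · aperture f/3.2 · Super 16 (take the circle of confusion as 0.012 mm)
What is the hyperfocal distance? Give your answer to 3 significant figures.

Hyperfocal distance H = f²/(N·c) + f = 25²/(3.2 × 0.012) + 25 = 625/0.0384 + 25 ≈ 16301.0 mm ≈ 16.3 m.

16.3 m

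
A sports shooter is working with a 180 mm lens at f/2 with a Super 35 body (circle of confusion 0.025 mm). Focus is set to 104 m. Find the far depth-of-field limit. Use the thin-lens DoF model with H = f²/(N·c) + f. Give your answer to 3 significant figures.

Hyperfocal distance H = f²/(N·c) + f = 180²/(2 × 0.025) + 180 = 32400/0.05 + 180 ≈ 648180.0 mm ≈ 648.2 m.
Far limit Df = s·(H − f)/(H − s) = 104000 × (648180.0 − 180) / (648180.0 − 104000) = 104000 × 648000.0 / 544180.0 ≈ 123841 mm ≈ 124 m.

124 m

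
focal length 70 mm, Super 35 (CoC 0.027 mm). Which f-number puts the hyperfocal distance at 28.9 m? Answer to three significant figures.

f/6.29

Rearrange H = f²/(N·c) + f for N: N = f² / ((H − f)·c).
N = 70² / ((28900 − 70) × 0.027) = 4900 / 778.4 ≈ 6.29.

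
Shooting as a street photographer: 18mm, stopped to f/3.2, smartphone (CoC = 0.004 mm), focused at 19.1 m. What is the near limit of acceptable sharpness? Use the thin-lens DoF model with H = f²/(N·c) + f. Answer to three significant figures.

10.9 m

Hyperfocal distance H = f²/(N·c) + f = 18²/(3.2 × 0.004) + 18 = 324/0.0128 + 18 ≈ 25330.5 mm ≈ 25.33 m.
Near limit Dn = s·(H − f)/(H + s − 2f) = 19100 × (25330.5 − 18) / (25330.5 + 19100 − 2 × 18) = 19100 × 25312.5 / 44394.5 ≈ 10890 mm ≈ 10.9 m.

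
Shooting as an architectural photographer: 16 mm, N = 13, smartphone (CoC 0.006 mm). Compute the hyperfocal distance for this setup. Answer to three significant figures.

3.30 m

Hyperfocal distance H = f²/(N·c) + f = 16²/(13 × 0.006) + 16 = 256/0.078 + 16 ≈ 3298.1 mm ≈ 3.30 m.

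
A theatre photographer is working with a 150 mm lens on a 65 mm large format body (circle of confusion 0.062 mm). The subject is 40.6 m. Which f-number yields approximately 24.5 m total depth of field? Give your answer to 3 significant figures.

Write h = H − f = f²/(N·c). The thin-lens limits are Dn = s·h/(h + (s−f)) and Df = s·h/(h − (s−f)), so DoF = Df − Dn = 2·s·(s−f)·h / (h² − (s−f)²).
That is a quadratic in h: DoF·h² − 2·s·(s−f)·h − DoF·(s−f)² = 0 ⇒ h = (s−f)·(s + √(s² + DoF²)) / DoF = 40450 × (40600 + √(40600² + 24500²)) / 24500 = 40450 × (40600 + 47419.5) / 24500 ≈ 145322 mm.
Then N = f²/(c·h) = 150² / (0.062 × 145322) = 22500 / 9010.0 ≈ 2.50.

f/2.50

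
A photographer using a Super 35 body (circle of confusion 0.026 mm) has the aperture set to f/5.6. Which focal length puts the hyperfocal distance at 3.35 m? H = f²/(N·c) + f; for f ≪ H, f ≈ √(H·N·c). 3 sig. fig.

From H = f²/(N·c) + f, with f ≪ H: f ≈ √(H·N·c) = √(3350 × 5.6 × 0.026) = √487.76 ≈ 22.09 mm.
Exact: f² + N·c·f − N·c·H = 0 ⇒ f = (−N·c + √((N·c)² + 4·N·c·H))/2 = (−0.1456 + √1951.1)/2 ≈ 22.013 mm ≈ 22.0 mm.

22.0 mm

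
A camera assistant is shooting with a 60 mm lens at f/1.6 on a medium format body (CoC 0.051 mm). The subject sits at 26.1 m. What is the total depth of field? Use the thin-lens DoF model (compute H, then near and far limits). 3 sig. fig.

Hyperfocal distance H = f²/(N·c) + f = 60²/(1.6 × 0.051) + 60 = 3600/0.0816 + 60 ≈ 44177.6 mm ≈ 44.18 m.
Near limit Dn = s·(H − f)/(H + s − 2f) = 26100 × (44177.6 − 60) / (44177.6 + 26100 − 2 × 60) = 26100 × 44117.6 / 70157.6 ≈ 16413 mm.
Far limit Df = s·(H − f)/(H − s) = 26100 × (44177.6 − 60) / (44177.6 − 26100) = 26100 × 44117.6 / 18077.6 ≈ 63696 mm.
Depth of field = Df − Dn = 63696 − 16413 ≈ 47283 mm ≈ 47.3 m.

47.3 m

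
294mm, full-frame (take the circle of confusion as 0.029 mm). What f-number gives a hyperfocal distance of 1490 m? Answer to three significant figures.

Rearrange H = f²/(N·c) + f for N: N = f² / ((H − f)·c).
N = 294² / ((1490000 − 294) × 0.029) = 86436 / 43201 ≈ 2.00.

f/2.00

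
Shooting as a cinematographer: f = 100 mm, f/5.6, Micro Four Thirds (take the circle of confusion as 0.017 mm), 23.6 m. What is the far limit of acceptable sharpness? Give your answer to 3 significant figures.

30.4 m

Hyperfocal distance H = f²/(N·c) + f = 100²/(5.6 × 0.017) + 100 = 10000/0.0952 + 100 ≈ 105142.0 mm ≈ 105.1 m.
Far limit Df = s·(H − f)/(H − s) = 23600 × (105142.0 − 100) / (105142.0 − 23600) = 23600 × 105042.0 / 81542.0 ≈ 30401 mm ≈ 30.4 m.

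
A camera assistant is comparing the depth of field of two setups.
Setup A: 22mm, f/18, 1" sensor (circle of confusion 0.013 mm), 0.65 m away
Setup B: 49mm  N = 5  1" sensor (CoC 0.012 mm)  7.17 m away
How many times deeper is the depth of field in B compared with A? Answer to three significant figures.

6.06

Setup A: H = 22²/(18×0.013) + 22 ≈ 2090.4 mm; DoF = Df − Dn = 933.40 − 498.61 ≈ 434.79 mm.
Setup B: H = 49²/(5×0.012) + 49 ≈ 40065.7 mm; DoF = Df − Dn = 8722.1 − 6086.8 ≈ 2635.3 mm.
Ratio = 2635.3 / 434.79 ≈ 6.06.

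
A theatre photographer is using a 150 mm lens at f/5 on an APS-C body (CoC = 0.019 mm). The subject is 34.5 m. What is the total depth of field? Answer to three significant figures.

Hyperfocal distance H = f²/(N·c) + f = 150²/(5 × 0.019) + 150 = 22500/0.095 + 150 ≈ 236992.1 mm ≈ 237.0 m.
Near limit Dn = s·(H − f)/(H + s − 2f) = 34500 × (236992.1 − 150) / (236992.1 + 34500 − 2 × 150) = 34500 × 236842.1 / 271192.1 ≈ 30130 mm.
Far limit Df = s·(H − f)/(H − s) = 34500 × (236992.1 − 150) / (236992.1 − 34500) = 34500 × 236842.1 / 202492.1 ≈ 40352 mm.
Depth of field = Df − Dn = 40352 − 30130 ≈ 10222 mm ≈ 10.2 m.

10.2 m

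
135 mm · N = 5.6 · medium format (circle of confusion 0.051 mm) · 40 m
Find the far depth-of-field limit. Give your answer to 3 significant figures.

107 m

Hyperfocal distance H = f²/(N·c) + f = 135²/(5.6 × 0.051) + 135 = 18225/0.2856 + 135 ≈ 63948.0 mm ≈ 63.95 m.
Far limit Df = s·(H − f)/(H − s) = 40000 × (63948.0 − 135) / (63948.0 − 40000) = 40000 × 63813.0 / 23948.0 ≈ 106586 mm ≈ 107 m.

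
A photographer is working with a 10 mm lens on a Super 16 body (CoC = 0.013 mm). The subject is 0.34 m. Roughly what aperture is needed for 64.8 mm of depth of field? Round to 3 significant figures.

Write h = H − f = f²/(N·c). The thin-lens limits are Dn = s·h/(h + (s−f)) and Df = s·h/(h − (s−f)), so DoF = Df − Dn = 2·s·(s−f)·h / (h² − (s−f)²).
That is a quadratic in h: DoF·h² − 2·s·(s−f)·h − DoF·(s−f)² = 0 ⇒ h = (s−f)·(s + √(s² + DoF²)) / DoF = 330 × (340 + √(340² + 64.8²)) / 64.8 = 330 × (340 + 346.120) / 64.8 ≈ 3494.1 mm.
Then N = f²/(c·h) = 10² / (0.013 × 3494.1) = 100 / 45.424 ≈ 2.20.

f/2.20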